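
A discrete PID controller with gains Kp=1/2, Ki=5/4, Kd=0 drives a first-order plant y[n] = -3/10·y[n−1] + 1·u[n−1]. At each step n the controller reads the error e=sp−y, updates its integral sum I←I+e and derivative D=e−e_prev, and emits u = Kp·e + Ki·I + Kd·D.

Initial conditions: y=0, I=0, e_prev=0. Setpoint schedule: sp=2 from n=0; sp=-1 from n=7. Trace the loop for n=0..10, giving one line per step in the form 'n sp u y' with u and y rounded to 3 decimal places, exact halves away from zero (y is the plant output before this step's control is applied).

(exact arithmetic carried between steps; '≈' marks a value shown rounded to 6 d.p. or computed from one; I and e_prev carry over from the previous line; the table rounds u and y to 3 d.p., halves away from zero)
n=0: y=0, sp=2, e=sp−y=2; I=2, D=e−e_prev=2; u=1/2·2+5/4·2+0·2=3.5; next y=-3/10·0+1·3.5=3.5
n=1: y=3.5, sp=2, e=sp−y=-1.5; I=0.5, D=e−e_prev=-3.5; u=1/2·(-1.5)+5/4·0.5+0·(-3.5)=-0.125; next y=-3/10·3.5+1·(-0.125)=-1.175
n=2: y=-1.175, sp=2, e=sp−y=3.175; I=3.675, D=e−e_prev=4.675; u=1/2·3.175+5/4·3.675+0·4.675=6.18125; next y=-3/10·(-1.175)+1·6.18125=6.53375
n=3: y=6.53375, sp=2, e=sp−y=-4.53375; I=-0.85875, D=e−e_prev=-7.70875; u=1/2·(-4.53375)+5/4·(-0.85875)+0·(-7.70875)≈-3.340313; next y=-3/10·6.53375+1·(-3.340313)≈-5.300438
n=4: y≈-5.300438, sp=2, e=sp−y≈7.300438; I≈6.441688, D=e−e_prev≈11.834188; u=1/2·7.300438+5/4·6.441688+0·11.834188≈11.702328; next y=-3/10·(-5.300438)+1·11.702328≈13.292459
n=5: y≈13.292459, sp=2, e=sp−y≈-11.292459; I≈-4.850772, D=e−e_prev≈-18.592897; u=1/2·(-11.292459)+5/4·(-4.850772)+0·(-18.592897)≈-11.709695; next y=-3/10·13.292459+1·(-11.709695)≈-15.697432
n=6: y≈-15.697432, sp=2, e=sp−y≈17.697432; I≈12.846660, D=e−e_prev≈28.989892; u=1/2·17.697432+5/4·12.846660+0·28.989892≈24.907042; next y=-3/10·(-15.697432)+1·24.907042≈29.616271
n=7: y≈29.616271, sp=-1, e=sp−y≈-30.616271; I≈-17.769611, D=e−e_prev≈-48.313704; u=1/2·(-30.616271)+5/4·(-17.769611)+0·(-48.313704)≈-37.520149; next y=-3/10·29.616271+1·(-37.520149)≈-46.405031
n=8: y≈-46.405031, sp=-1, e=sp−y≈45.405031; I≈27.635420, D=e−e_prev≈76.021302; u=1/2·45.405031+5/4·27.635420+0·76.021302≈57.246790; next y=-3/10·(-46.405031)+1·57.246790≈71.168300
n=9: y≈71.168300, sp=-1, e=sp−y≈-72.168300; I≈-44.532880, D=e−e_prev≈-117.573331; u=1/2·(-72.168300)+5/4·(-44.532880)+0·(-117.573331)≈-91.750249; next y=-3/10·71.168300+1·(-91.750249)≈-113.100739
n=10: y≈-113.100739, sp=-1, e=sp−y≈112.100739; I≈67.567860, D=e−e_prev≈184.269039; u=1/2·112.100739+5/4·67.567860+0·184.269039≈140.510194; next y=-3/10·(-113.100739)+1·140.510194≈174.440416

0 2 3.500 0.000
1 2 -0.125 3.500
2 2 6.181 -1.175
3 2 -3.340 6.534
4 2 11.702 -5.300
5 2 -11.710 13.292
6 2 24.907 -15.697
7 -1 -37.520 29.616
8 -1 57.247 -46.405
9 -1 -91.750 71.168
10 -1 140.510 -113.101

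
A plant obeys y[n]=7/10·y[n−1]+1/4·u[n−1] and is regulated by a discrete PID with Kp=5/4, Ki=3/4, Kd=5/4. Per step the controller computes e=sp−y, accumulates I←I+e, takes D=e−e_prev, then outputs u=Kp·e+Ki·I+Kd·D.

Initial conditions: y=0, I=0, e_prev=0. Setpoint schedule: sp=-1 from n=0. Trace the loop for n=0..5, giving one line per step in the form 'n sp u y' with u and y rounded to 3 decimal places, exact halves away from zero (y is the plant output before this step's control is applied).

(exact arithmetic carried between steps; '≈' marks a value shown rounded to 6 d.p. or computed from one; I and e_prev carry over from the previous line; the table rounds u and y to 3 d.p., halves away from zero)
n=0: y=0, sp=-1, e=sp−y=-1; I=-1, D=e−e_prev=-1; u=5/4·(-1)+3/4·(-1)+5/4·(-1)=-3.25; next y=7/10·0+1/4·(-3.25)=-0.8125
n=1: y=-0.8125, sp=-1, e=sp−y=-0.1875; I=-1.1875, D=e−e_prev=0.8125; u=5/4·(-0.1875)+3/4·(-1.1875)+5/4·0.8125=-0.109375; next y=7/10·(-0.8125)+1/4·(-0.109375)≈-0.596094
n=2: y≈-0.596094, sp=-1, e=sp−y≈-0.403906; I≈-1.591406, D=e−e_prev≈-0.216406; u=5/4·(-0.403906)+3/4·(-1.591406)+5/4·(-0.216406)≈-1.968945; next y=7/10·(-0.596094)+1/4·(-1.968945)≈-0.909502
n=3: y≈-0.909502, sp=-1, e=sp−y≈-0.090498; I≈-1.681904, D=e−e_prev≈0.313408; u=5/4·(-0.090498)+3/4·(-1.681904)+5/4·0.313408≈-0.982791; next y=7/10·(-0.909502)+1/4·(-0.982791)≈-0.882349
n=4: y≈-0.882349, sp=-1, e=sp−y≈-0.117651; I≈-1.799555, D=e−e_prev≈-0.027153; u=5/4·(-0.117651)+3/4·(-1.799555)+5/4·(-0.027153)≈-1.530671; next y=7/10·(-0.882349)+1/4·(-1.530671)≈-1.000312
n=5: y≈-1.000312, sp=-1, e=sp−y≈0.000312; I≈-1.799243, D=e−e_prev≈0.117963; u=5/4·0.000312+3/4·(-1.799243)+5/4·0.117963≈-1.201588; next y=7/10·(-1.000312)+1/4·(-1.201588)≈-1.000616

0 -1 -3.250 0.000
1 -1 -0.109 -0.813
2 -1 -1.969 -0.596
3 -1 -0.983 -0.910
4 -1 -1.531 -0.882
5 -1 -1.202 -1.000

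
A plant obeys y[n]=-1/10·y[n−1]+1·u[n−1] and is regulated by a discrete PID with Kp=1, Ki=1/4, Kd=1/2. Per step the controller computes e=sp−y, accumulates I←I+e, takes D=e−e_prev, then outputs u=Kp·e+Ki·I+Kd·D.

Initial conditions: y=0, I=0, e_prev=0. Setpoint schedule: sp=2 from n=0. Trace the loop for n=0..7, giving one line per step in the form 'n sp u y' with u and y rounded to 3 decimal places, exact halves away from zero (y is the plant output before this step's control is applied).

(exact arithmetic carried between steps; '≈' marks a value shown rounded to 6 d.p. or computed from one; I and e_prev carry over from the previous line; the table rounds u and y to 3 d.p., halves away from zero)
n=0: y=0, sp=2, e=sp−y=2; I=2, D=e−e_prev=2; u=1·2+1/4·2+1/2·2=3.5; next y=-1/10·0+1·3.5=3.5
n=1: y=3.5, sp=2, e=sp−y=-1.5; I=0.5, D=e−e_prev=-3.5; u=1·(-1.5)+1/4·0.5+1/2·(-3.5)=-3.125; next y=-1/10·3.5+1·(-3.125)=-3.475
n=2: y=-3.475, sp=2, e=sp−y=5.475; I=5.975, D=e−e_prev=6.975; u=1·5.475+1/4·5.975+1/2·6.975=10.45625; next y=-1/10·(-3.475)+1·10.45625=10.80375
n=3: y=10.80375, sp=2, e=sp−y=-8.80375; I=-2.82875, D=e−e_prev=-14.27875; u=1·(-8.80375)+1/4·(-2.82875)+1/2·(-14.27875)≈-16.650313; next y=-1/10·10.80375+1·(-16.650313)≈-17.730688
n=4: y≈-17.730688, sp=2, e=sp−y≈19.730688; I≈16.901938, D=e−e_prev≈28.534438; u=1·19.730688+1/4·16.901938+1/2·28.534438≈38.223391; next y=-1/10·(-17.730688)+1·38.223391≈39.996459
n=5: y≈39.996459, sp=2, e=sp−y≈-37.996459; I≈-21.094522, D=e−e_prev≈-57.727147; u=1·(-37.996459)+1/4·(-21.094522)+1/2·(-57.727147)≈-72.133663; next y=-1/10·39.996459+1·(-72.133663)≈-76.133309
n=6: y≈-76.133309, sp=2, e=sp−y≈78.133309; I≈57.038787, D=e−e_prev≈116.129769; u=1·78.133309+1/4·57.038787+1/2·116.129769≈150.457890; next y=-1/10·(-76.133309)+1·150.457890≈158.071221
n=7: y≈158.071221, sp=2, e=sp−y≈-156.071221; I≈-99.032434, D=e−e_prev≈-234.204530; u=1·(-156.071221)+1/4·(-99.032434)+1/2·(-234.204530)≈-297.931595; next y=-1/10·158.071221+1·(-297.931595)≈-313.738717

0 2 3.500 0.000
1 2 -3.125 3.500
2 2 10.456 -3.475
3 2 -16.650 10.804
4 2 38.223 -17.731
5 2 -72.134 39.996
6 2 150.458 -76.133
7 2 -297.932 158.071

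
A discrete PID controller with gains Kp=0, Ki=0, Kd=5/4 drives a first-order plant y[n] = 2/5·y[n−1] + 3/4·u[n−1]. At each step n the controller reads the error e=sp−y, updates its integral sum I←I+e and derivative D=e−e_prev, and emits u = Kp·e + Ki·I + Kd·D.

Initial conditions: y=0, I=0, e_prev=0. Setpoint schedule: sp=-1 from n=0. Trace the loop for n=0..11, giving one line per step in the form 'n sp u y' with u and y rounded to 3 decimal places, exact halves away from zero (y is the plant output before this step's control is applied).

(exact arithmetic carried between steps; '≈' marks a value shown rounded to 6 d.p. or computed from one; I and e_prev carry over from the previous line; the table rounds u and y to 3 d.p., halves away from zero)
n=0: y=0, sp=-1, e=sp−y=-1; I=-1, D=e−e_prev=-1; u=0·(-1)+0·(-1)+5/4·(-1)=-1.25; next y=2/5·0+3/4·(-1.25)=-0.9375
n=1: y=-0.9375, sp=-1, e=sp−y=-0.0625; I=-1.0625, D=e−e_prev=0.9375; u=0·(-0.0625)+0·(-1.0625)+5/4·0.9375=1.171875; next y=2/5·(-0.9375)+3/4·1.171875≈0.503906
n=2: y≈0.503906, sp=-1, e=sp−y≈-1.503906; I≈-2.566406, D=e−e_prev≈-1.441406; u=0·(-1.503906)+0·(-2.566406)+5/4·(-1.441406)≈-1.801758; next y=2/5·0.503906+3/4·(-1.801758)≈-1.149756
n=3: y≈-1.149756, sp=-1, e=sp−y≈0.149756; I≈-2.416650, D=e−e_prev≈1.653662; u=0·0.149756+0·(-2.416650)+5/4·1.653662≈2.067078; next y=2/5·(-1.149756)+3/4·2.067078≈1.090406
n=4: y≈1.090406, sp=-1, e=sp−y≈-2.090406; I≈-4.507056, D=e−e_prev≈-2.240162; u=0·(-2.090406)+0·(-4.507056)+5/4·(-2.240162)≈-2.800202; next y=2/5·1.090406+3/4·(-2.800202)≈-1.663989
n=5: y≈-1.663989, sp=-1, e=sp−y≈0.663989; I≈-3.843067, D=e−e_prev≈2.754395; u=0·0.663989+0·(-3.843067)+5/4·2.754395≈3.442994; next y=2/5·(-1.663989)+3/4·3.442994≈1.916650
n=6: y≈1.916650, sp=-1, e=sp−y≈-2.916650; I≈-6.759717, D=e−e_prev≈-3.580639; u=0·(-2.916650)+0·(-6.759717)+5/4·(-3.580639)≈-4.475799; next y=2/5·1.916650+3/4·(-4.475799)≈-2.590189
n=7: y≈-2.590189, sp=-1, e=sp−y≈1.590189; I≈-5.169528, D=e−e_prev≈4.506839; u=0·1.590189+0·(-5.169528)+5/4·4.506839≈5.633549; next y=2/5·(-2.590189)+3/4·5.633549≈3.189086
n=8: y≈3.189086, sp=-1, e=sp−y≈-4.189086; I≈-9.358613, D=e−e_prev≈-5.779275; u=0·(-4.189086)+0·(-9.358613)+5/4·(-5.779275)≈-7.224094; next y=2/5·3.189086+3/4·(-7.224094)≈-4.142436
n=9: y≈-4.142436, sp=-1, e=sp−y≈3.142436; I≈-6.216177, D=e−e_prev≈7.331522; u=0·3.142436+0·(-6.216177)+5/4·7.331522≈9.164402; next y=2/5·(-4.142436)+3/4·9.164402≈5.216327
n=10: y≈5.216327, sp=-1, e=sp−y≈-6.216327; I≈-12.432505, D=e−e_prev≈-9.358763; u=0·(-6.216327)+0·(-12.432505)+5/4·(-9.358763)≈-11.698454; next y=2/5·5.216327+3/4·(-11.698454)≈-6.687310
n=11: y≈-6.687310, sp=-1, e=sp−y≈5.687310; I≈-6.745195, D=e−e_prev≈11.903637; u=0·5.687310+0·(-6.745195)+5/4·11.903637≈14.879546; next y=2/5·(-6.687310)+3/4·14.879546≈8.484736

0 -1 -1.250 0.000
1 -1 1.172 -0.938
2 -1 -1.802 0.504
3 -1 2.067 -1.150
4 -1 -2.800 1.090
5 -1 3.443 -1.664
6 -1 -4.476 1.917
7 -1 5.634 -2.590
8 -1 -7.224 3.189
9 -1 9.164 -4.142
10 -1 -11.698 5.216
11 -1 14.880 -6.687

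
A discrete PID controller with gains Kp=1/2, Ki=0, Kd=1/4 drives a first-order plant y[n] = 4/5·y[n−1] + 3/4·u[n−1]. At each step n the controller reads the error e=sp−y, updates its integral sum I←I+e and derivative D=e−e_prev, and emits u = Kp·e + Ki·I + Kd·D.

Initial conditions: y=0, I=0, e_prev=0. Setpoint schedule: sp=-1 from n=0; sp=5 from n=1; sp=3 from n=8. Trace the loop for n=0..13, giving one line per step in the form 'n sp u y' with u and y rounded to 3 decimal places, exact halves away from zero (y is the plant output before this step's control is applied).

(exact arithmetic carried between steps; '≈' marks a value shown rounded to 6 d.p. or computed from one; I and e_prev carry over from the previous line; the table rounds u and y to 3 d.p., halves away from zero)
n=0: y=0, sp=-1, e=sp−y=-1; I=-1, D=e−e_prev=-1; u=1/2·(-1)+0·(-1)+1/4·(-1)=-0.75; next y=4/5·0+3/4·(-0.75)=-0.5625
n=1: y=-0.5625, sp=5, e=sp−y=5.5625; I=4.5625, D=e−e_prev=6.5625; u=1/2·5.5625+0·4.5625+1/4·6.5625=4.421875; next y=4/5·(-0.5625)+3/4·4.421875≈2.866406
n=2: y≈2.866406, sp=5, e=sp−y≈2.133594; I≈6.696094, D=e−e_prev≈-3.428906; u=1/2·2.133594+0·6.696094+1/4·(-3.428906)≈0.209570; next y=4/5·2.866406+3/4·0.209570≈2.450303
n=3: y≈2.450303, sp=5, e=sp−y≈2.549697; I≈9.245791, D=e−e_prev≈0.416104; u=1/2·2.549697+0·9.245791+1/4·0.416104≈1.378875; next y=4/5·2.450303+3/4·1.378875≈2.994398
n=4: y≈2.994398, sp=5, e=sp−y≈2.005602; I≈11.251393, D=e−e_prev≈-0.544095; u=1/2·2.005602+0·11.251393+1/4·(-0.544095)≈0.866777; next y=4/5·2.994398+3/4·0.866777≈3.045601
n=5: y≈3.045601, sp=5, e=sp−y≈1.954399; I≈13.205792, D=e−e_prev≈-0.051203; u=1/2·1.954399+0·13.205792+1/4·(-0.051203)≈0.964399; next y=4/5·3.045601+3/4·0.964399≈3.159780
n=6: y≈3.159780, sp=5, e=sp−y≈1.840220; I≈15.046012, D=e−e_prev≈-0.114179; u=1/2·1.840220+0·15.046012+1/4·(-0.114179)≈0.891565; next y=4/5·3.159780+3/4·0.891565≈3.196498
n=7: y≈3.196498, sp=5, e=sp−y≈1.803502; I≈16.849514, D=e−e_prev≈-0.036718; u=1/2·1.803502+0·16.849514+1/4·(-0.036718)≈0.892572; next y=4/5·3.196498+3/4·0.892572≈3.226627
n=8: y≈3.226627, sp=3, e=sp−y≈-0.226627; I≈16.622887, D=e−e_prev≈-2.030129; u=1/2·(-0.226627)+0·16.622887+1/4·(-2.030129)≈-0.620846; next y=4/5·3.226627+3/4·(-0.620846)≈2.115667
n=9: y≈2.115667, sp=3, e=sp−y≈0.884333; I≈17.507219, D=e−e_prev≈1.110960; u=1/2·0.884333+0·17.507219+1/4·1.110960≈0.719906; next y=4/5·2.115667+3/4·0.719906≈2.232464
n=10: y≈2.232464, sp=3, e=sp−y≈0.767536; I≈18.274756, D=e−e_prev≈-0.116796; u=1/2·0.767536+0·18.274756+1/4·(-0.116796)≈0.354569; next y=4/5·2.232464+3/4·0.354569≈2.051898
n=11: y≈2.051898, sp=3, e=sp−y≈0.948102; I≈19.222858, D=e−e_prev≈0.180566; u=1/2·0.948102+0·19.222858+1/4·0.180566≈0.519193; next y=4/5·2.051898+3/4·0.519193≈2.030913
n=12: y≈2.030913, sp=3, e=sp−y≈0.969087; I≈20.191946, D=e−e_prev≈0.020985; u=1/2·0.969087+0·20.191946+1/4·0.020985≈0.489790; next y=4/5·2.030913+3/4·0.489790≈1.992073
n=13: y≈1.992073, sp=3, e=sp−y≈1.007927; I≈21.199873, D=e−e_prev≈0.038840; u=1/2·1.007927+0·21.199873+1/4·0.038840≈0.513674; next y=4/5·1.992073+3/4·0.513674≈1.978913

0 -1 -0.750 0.000
1 5 4.422 -0.563
2 5 0.210 2.866
3 5 1.379 2.450
4 5 0.867 2.994
5 5 0.964 3.046
6 5 0.892 3.160
7 5 0.893 3.196
8 3 -0.621 3.227
9 3 0.720 2.116
10 3 0.355 2.232
11 3 0.519 2.052
12 3 0.490 2.031
13 3 0.514 1.992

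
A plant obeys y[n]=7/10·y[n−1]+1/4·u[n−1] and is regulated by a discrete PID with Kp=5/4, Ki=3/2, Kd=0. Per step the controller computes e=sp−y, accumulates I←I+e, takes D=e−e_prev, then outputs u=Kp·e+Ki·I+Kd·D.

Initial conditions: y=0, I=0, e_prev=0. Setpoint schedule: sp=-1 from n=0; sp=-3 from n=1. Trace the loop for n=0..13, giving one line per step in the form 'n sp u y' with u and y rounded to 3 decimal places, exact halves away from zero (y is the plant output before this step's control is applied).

(exact arithmetic carried between steps; '≈' marks a value shown rounded to 6 d.p. or computed from one; I and e_prev carry over from the previous line; the table rounds u and y to 3 d.p., halves away from zero)
n=0: y=0, sp=-1, e=sp−y=-1; I=-1, D=e−e_prev=-1; u=5/4·(-1)+3/2·(-1)+0·(-1)=-2.75; next y=7/10·0+1/4·(-2.75)=-0.6875
n=1: y=-0.6875, sp=-3, e=sp−y=-2.3125; I=-3.3125, D=e−e_prev=-1.3125; u=5/4·(-2.3125)+3/2·(-3.3125)+0·(-1.3125)=-7.859375; next y=7/10·(-0.6875)+1/4·(-7.859375)≈-2.446094
n=2: y≈-2.446094, sp=-3, e=sp−y≈-0.553906; I≈-3.866406, D=e−e_prev≈1.758594; u=5/4·(-0.553906)+3/2·(-3.866406)+0·1.758594≈-6.491992; next y=7/10·(-2.446094)+1/4·(-6.491992)≈-3.335264
n=3: y≈-3.335264, sp=-3, e=sp−y≈0.335264; I≈-3.531143, D=e−e_prev≈0.889170; u=5/4·0.335264+3/2·(-3.531143)+0·0.889170≈-4.877634; next y=7/10·(-3.335264)+1/4·(-4.877634)≈-3.554093
n=4: y≈-3.554093, sp=-3, e=sp−y≈0.554093; I≈-2.977049, D=e−e_prev≈0.218829; u=5/4·0.554093+3/2·(-2.977049)+0·0.218829≈-3.772958; next y=7/10·(-3.554093)+1/4·(-3.772958)≈-3.431105
n=5: y≈-3.431105, sp=-3, e=sp−y≈0.431105; I≈-2.545945, D=e−e_prev≈-0.122989; u=5/4·0.431105+3/2·(-2.545945)+0·(-0.122989)≈-3.280036; next y=7/10·(-3.431105)+1/4·(-3.280036)≈-3.221782
n=6: y≈-3.221782, sp=-3, e=sp−y≈0.221782; I≈-2.324162, D=e−e_prev≈-0.209322; u=5/4·0.221782+3/2·(-2.324162)+0·(-0.209322)≈-3.209016; next y=7/10·(-3.221782)+1/4·(-3.209016)≈-3.057502
n=7: y≈-3.057502, sp=-3, e=sp−y≈0.057502; I≈-2.266661, D=e−e_prev≈-0.164281; u=5/4·0.057502+3/2·(-2.266661)+0·(-0.164281)≈-3.328114; next y=7/10·(-3.057502)+1/4·(-3.328114)≈-2.972280
n=8: y≈-2.972280, sp=-3, e=sp−y≈-0.027720; I≈-2.294381, D=e−e_prev≈-0.085222; u=5/4·(-0.027720)+3/2·(-2.294381)+0·(-0.085222)≈-3.476222; next y=7/10·(-2.972280)+1/4·(-3.476222)≈-2.949651
n=9: y≈-2.949651, sp=-3, e=sp−y≈-0.050349; I≈-2.344730, D=e−e_prev≈-0.022628; u=5/4·(-0.050349)+3/2·(-2.344730)+0·(-0.022628)≈-3.580031; next y=7/10·(-2.949651)+1/4·(-3.580031)≈-2.959764
n=10: y≈-2.959764, sp=-3, e=sp−y≈-0.040236; I≈-2.384966, D=e−e_prev≈0.010112; u=5/4·(-0.040236)+3/2·(-2.384966)+0·0.010112≈-3.627745; next y=7/10·(-2.959764)+1/4·(-3.627745)≈-2.978771
n=11: y≈-2.978771, sp=-3, e=sp−y≈-0.021229; I≈-2.406196, D=e−e_prev≈0.019007; u=5/4·(-0.021229)+3/2·(-2.406196)+0·0.019007≈-3.635830; next y=7/10·(-2.978771)+1/4·(-3.635830)≈-2.994097
n=12: y≈-2.994097, sp=-3, e=sp−y≈-0.005903; I≈-2.412099, D=e−e_prev≈0.015326; u=5/4·(-0.005903)+3/2·(-2.412099)+0·0.015326≈-3.625527; next y=7/10·(-2.994097)+1/4·(-3.625527)≈-3.002250
n=13: y≈-3.002250, sp=-3, e=sp−y≈0.002250; I≈-2.409849, D=e−e_prev≈0.008153; u=5/4·0.002250+3/2·(-2.409849)+0·0.008153≈-3.611962; next y=7/10·(-3.002250)+1/4·(-3.611962)≈-3.004565

0 -1 -2.750 0.000
1 -3 -7.859 -0.688
2 -3 -6.492 -2.446
3 -3 -4.878 -3.335
4 -3 -3.773 -3.554
5 -3 -3.280 -3.431
6 -3 -3.209 -3.222
7 -3 -3.328 -3.058
8 -3 -3.476 -2.972
9 -3 -3.580 -2.950
10 -3 -3.628 -2.960
11 -3 -3.636 -2.979
12 -3 -3.626 -2.994
13 -3 -3.612 -3.002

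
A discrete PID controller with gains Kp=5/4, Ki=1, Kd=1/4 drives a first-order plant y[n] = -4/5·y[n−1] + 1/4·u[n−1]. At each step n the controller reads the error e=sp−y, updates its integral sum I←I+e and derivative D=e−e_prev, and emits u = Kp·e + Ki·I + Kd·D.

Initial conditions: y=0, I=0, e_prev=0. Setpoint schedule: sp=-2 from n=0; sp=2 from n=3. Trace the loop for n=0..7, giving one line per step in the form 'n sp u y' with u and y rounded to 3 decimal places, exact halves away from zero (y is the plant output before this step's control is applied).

0 -2 -5.000 0.000
1 -2 -3.375 -1.250
2 -2 -7.953 0.156
3 2 5.916 -2.113
4 2 -4.745 3.170
5 2 12.635 -3.722
6 2 -8.012 6.136
7 2 22.937 -6.912

(exact arithmetic carried between steps; '≈' marks a value shown rounded to 6 d.p. or computed from one; I and e_prev carry over from the previous line; the table rounds u and y to 3 d.p., halves away from zero)
n=0: y=0, sp=-2, e=sp−y=-2; I=-2, D=e−e_prev=-2; u=5/4·(-2)+1·(-2)+1/4·(-2)=-5; next y=-4/5·0+1/4·(-5)=-1.25
n=1: y=-1.25, sp=-2, e=sp−y=-0.75; I=-2.75, D=e−e_prev=1.25; u=5/4·(-0.75)+1·(-2.75)+1/4·1.25=-3.375; next y=-4/5·(-1.25)+1/4·(-3.375)=0.15625
n=2: y=0.15625, sp=-2, e=sp−y=-2.15625; I=-4.90625, D=e−e_prev=-1.40625; u=5/4·(-2.15625)+1·(-4.90625)+1/4·(-1.40625)=-7.953125; next y=-4/5·0.15625+1/4·(-7.953125)≈-2.113281
n=3: y≈-2.113281, sp=2, e=sp−y≈4.113281; I≈-0.792969, D=e−e_prev≈6.269531; u=5/4·4.113281+1·(-0.792969)+1/4·6.269531≈5.916016; next y=-4/5·(-2.113281)+1/4·5.916016≈3.169629
n=4: y≈3.169629, sp=2, e=sp−y≈-1.169629; I≈-1.962598, D=e−e_prev≈-5.282910; u=5/4·(-1.169629)+1·(-1.962598)+1/4·(-5.282910)≈-4.745361; next y=-4/5·3.169629+1/4·(-4.745361)≈-3.722043
n=5: y≈-3.722043, sp=2, e=sp−y≈5.722043; I≈3.759446, D=e−e_prev≈6.891672; u=5/4·5.722043+1·3.759446+1/4·6.891672≈12.634918; next y=-4/5·(-3.722043)+1/4·12.634918≈6.136364
n=6: y≈6.136364, sp=2, e=sp−y≈-4.136364; I≈-0.376919, D=e−e_prev≈-9.858408; u=5/4·(-4.136364)+1·(-0.376919)+1/4·(-9.858408)≈-8.011976; next y=-4/5·6.136364+1/4·(-8.011976)≈-6.912085
n=7: y≈-6.912085, sp=2, e=sp−y≈8.912085; I≈8.535167, D=e−e_prev≈13.048450; u=5/4·8.912085+1·8.535167+1/4·13.048450≈22.937386; next y=-4/5·(-6.912085)+1/4·22.937386≈11.264015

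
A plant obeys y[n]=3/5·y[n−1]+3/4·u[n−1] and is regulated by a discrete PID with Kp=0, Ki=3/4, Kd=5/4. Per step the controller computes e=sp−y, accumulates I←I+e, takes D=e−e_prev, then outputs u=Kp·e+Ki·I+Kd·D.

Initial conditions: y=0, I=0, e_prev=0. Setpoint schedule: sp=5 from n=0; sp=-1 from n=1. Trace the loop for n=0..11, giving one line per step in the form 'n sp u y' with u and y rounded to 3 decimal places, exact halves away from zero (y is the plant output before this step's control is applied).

(exact arithmetic carried between steps; '≈' marks a value shown rounded to 6 d.p. or computed from one; I and e_prev carry over from the previous line; the table rounds u and y to 3 d.p., halves away from zero)
n=0: y=0, sp=5, e=sp−y=5; I=5, D=e−e_prev=5; u=0·5+3/4·5+5/4·5=10; next y=3/5·0+3/4·10=7.5
n=1: y=7.5, sp=-1, e=sp−y=-8.5; I=-3.5, D=e−e_prev=-13.5; u=0·(-8.5)+3/4·(-3.5)+5/4·(-13.5)=-19.5; next y=3/5·7.5+3/4·(-19.5)=-10.125
n=2: y=-10.125, sp=-1, e=sp−y=9.125; I=5.625, D=e−e_prev=17.625; u=0·9.125+3/4·5.625+5/4·17.625=26.25; next y=3/5·(-10.125)+3/4·26.25=13.6125
n=3: y=13.6125, sp=-1, e=sp−y=-14.6125; I=-8.9875, D=e−e_prev=-23.7375; u=0·(-14.6125)+3/4·(-8.9875)+5/4·(-23.7375)=-36.4125; next y=3/5·13.6125+3/4·(-36.4125)=-19.141875
n=4: y=-19.141875, sp=-1, e=sp−y=18.141875; I=9.154375, D=e−e_prev=32.754375; u=0·18.141875+3/4·9.154375+5/4·32.754375=47.80875; next y=3/5·(-19.141875)+3/4·47.80875≈24.371438
n=5: y≈24.371438, sp=-1, e=sp−y≈-25.371438; I≈-16.217063, D=e−e_prev≈-43.513313; u=0·(-25.371438)+3/4·(-16.217063)+5/4·(-43.513313)≈-66.554438; next y=3/5·24.371438+3/4·(-66.554438)≈-35.292966
n=6: y≈-35.292966, sp=-1, e=sp−y≈34.292966; I≈18.075903, D=e−e_prev≈59.664403; u=0·34.292966+3/4·18.075903+5/4·59.664403≈88.137431; next y=3/5·(-35.292966)+3/4·88.137431≈44.927294
n=7: y≈44.927294, sp=-1, e=sp−y≈-45.927294; I≈-27.851391, D=e−e_prev≈-80.220260; u=0·(-45.927294)+3/4·(-27.851391)+5/4·(-80.220260)≈-121.163868; next y=3/5·44.927294+3/4·(-121.163868)≈-63.916524
n=8: y≈-63.916524, sp=-1, e=sp−y≈62.916524; I≈35.065133, D=e−e_prev≈108.843818; u=0·62.916524+3/4·35.065133+5/4·108.843818≈162.353623; next y=3/5·(-63.916524)+3/4·162.353623≈83.415303
n=9: y≈83.415303, sp=-1, e=sp−y≈-84.415303; I≈-49.350169, D=e−e_prev≈-147.331827; u=0·(-84.415303)+3/4·(-49.350169)+5/4·(-147.331827)≈-221.177411; next y=3/5·83.415303+3/4·(-221.177411)≈-115.833877
n=10: y≈-115.833877, sp=-1, e=sp−y≈114.833877; I≈65.483707, D=e−e_prev≈199.249179; u=0·114.833877+3/4·65.483707+5/4·199.249179≈298.174255; next y=3/5·(-115.833877)+3/4·298.174255≈154.130365
n=11: y≈154.130365, sp=-1, e=sp−y≈-155.130365; I≈-89.646658, D=e−e_prev≈-269.964242; u=0·(-155.130365)+3/4·(-89.646658)+5/4·(-269.964242)≈-404.690295; next y=3/5·154.130365+3/4·(-404.690295)≈-211.039502

0 5 10.000 0.000
1 -1 -19.500 7.500
2 -1 26.250 -10.125
3 -1 -36.413 13.613
4 -1 47.809 -19.142
5 -1 -66.554 24.371
6 -1 88.137 -35.293
7 -1 -121.164 44.927
8 -1 162.354 -63.917
9 -1 -221.177 83.415
10 -1 298.174 -115.834
11 -1 -404.690 154.130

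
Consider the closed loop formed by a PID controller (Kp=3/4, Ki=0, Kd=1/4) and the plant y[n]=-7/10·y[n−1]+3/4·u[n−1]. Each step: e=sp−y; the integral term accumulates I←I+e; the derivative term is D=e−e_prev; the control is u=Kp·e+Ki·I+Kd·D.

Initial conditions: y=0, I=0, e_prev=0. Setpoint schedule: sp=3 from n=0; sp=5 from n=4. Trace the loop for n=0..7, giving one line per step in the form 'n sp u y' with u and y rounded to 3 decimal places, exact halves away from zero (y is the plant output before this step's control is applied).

(exact arithmetic carried between steps; '≈' marks a value shown rounded to 6 d.p. or computed from one; I and e_prev carry over from the previous line; the table rounds u and y to 3 d.p., halves away from zero)
n=0: y=0, sp=3, e=sp−y=3; I=3, D=e−e_prev=3; u=3/4·3+0·3+1/4·3=3; next y=-7/10·0+3/4·3=2.25
n=1: y=2.25, sp=3, e=sp−y=0.75; I=3.75, D=e−e_prev=-2.25; u=3/4·0.75+0·3.75+1/4·(-2.25)=0; next y=-7/10·2.25+3/4·0=-1.575
n=2: y=-1.575, sp=3, e=sp−y=4.575; I=8.325, D=e−e_prev=3.825; u=3/4·4.575+0·8.325+1/4·3.825=4.3875; next y=-7/10·(-1.575)+3/4·4.3875=4.393125
n=3: y=4.393125, sp=3, e=sp−y=-1.393125; I=6.931875, D=e−e_prev=-5.968125; u=3/4·(-1.393125)+0·6.931875+1/4·(-5.968125)=-2.536875; next y=-7/10·4.393125+3/4·(-2.536875)≈-4.977844
n=4: y≈-4.977844, sp=5, e=sp−y≈9.977844; I≈16.909719, D=e−e_prev≈11.370969; u=3/4·9.977844+0·16.909719+1/4·11.370969≈10.326125; next y=-7/10·(-4.977844)+3/4·10.326125≈11.229084
n=5: y≈11.229084, sp=5, e=sp−y≈-6.229084; I≈10.680634, D=e−e_prev≈-16.206928; u=3/4·(-6.229084)+0·10.680634+1/4·(-16.206928)≈-8.723545; next y=-7/10·11.229084+3/4·(-8.723545)≈-14.403018
n=6: y≈-14.403018, sp=5, e=sp−y≈19.403018; I≈30.083652, D=e−e_prev≈25.632102; u=3/4·19.403018+0·30.083652+1/4·25.632102≈20.960289; next y=-7/10·(-14.403018)+3/4·20.960289≈25.802329
n=7: y≈25.802329, sp=5, e=sp−y≈-20.802329; I≈9.281323, D=e−e_prev≈-40.205348; u=3/4·(-20.802329)+0·9.281323+1/4·(-40.205348)≈-25.653084; next y=-7/10·25.802329+3/4·(-25.653084)≈-37.301444

0 3 3.000 0.000
1 3 0.000 2.250
2 3 4.388 -1.575
3 3 -2.537 4.393
4 5 10.326 -4.978
5 5 -8.724 11.229
6 5 20.960 -14.403
7 5 -25.653 25.802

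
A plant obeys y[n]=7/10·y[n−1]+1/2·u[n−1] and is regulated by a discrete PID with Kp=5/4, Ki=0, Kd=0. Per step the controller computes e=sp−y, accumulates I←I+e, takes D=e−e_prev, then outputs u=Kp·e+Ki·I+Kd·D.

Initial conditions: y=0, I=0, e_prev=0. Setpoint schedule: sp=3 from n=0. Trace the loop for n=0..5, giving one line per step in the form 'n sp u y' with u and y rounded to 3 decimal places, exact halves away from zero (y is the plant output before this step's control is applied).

0 3 3.750 0.000
1 3 1.406 1.875
2 3 1.230 2.016
3 3 1.217 2.026
4 3 1.216 2.027
5 3 1.216 2.027

(exact arithmetic carried between steps; '≈' marks a value shown rounded to 6 d.p. or computed from one; I and e_prev carry over from the previous line; the table rounds u and y to 3 d.p., halves away from zero)
n=0: y=0, sp=3, e=sp−y=3; I=3, D=e−e_prev=3; u=5/4·3+0·3+0·3=3.75; next y=7/10·0+1/2·3.75=1.875
n=1: y=1.875, sp=3, e=sp−y=1.125; I=4.125, D=e−e_prev=-1.875; u=5/4·1.125+0·4.125+0·(-1.875)=1.40625; next y=7/10·1.875+1/2·1.40625=2.015625
n=2: y=2.015625, sp=3, e=sp−y=0.984375; I=5.109375, D=e−e_prev=-0.140625; u=5/4·0.984375+0·5.109375+0·(-0.140625)≈1.230469; next y=7/10·2.015625+1/2·1.230469≈2.026172
n=3: y≈2.026172, sp=3, e=sp−y≈0.973828; I≈6.083203, D=e−e_prev≈-0.010547; u=5/4·0.973828+0·6.083203+0·(-0.010547)≈1.217285; next y=7/10·2.026172+1/2·1.217285≈2.026963
n=4: y≈2.026963, sp=3, e=sp−y≈0.973037; I≈7.056240, D=e−e_prev≈-0.000791; u=5/4·0.973037+0·7.056240+0·(-0.000791)≈1.216296; next y=7/10·2.026963+1/2·1.216296≈2.027022
n=5: y≈2.027022, sp=3, e=sp−y≈0.972978; I≈8.029218, D=e−e_prev≈-0.000059; u=5/4·0.972978+0·8.029218+0·(-0.000059)≈1.216222; next y=7/10·2.027022+1/2·1.216222≈2.027027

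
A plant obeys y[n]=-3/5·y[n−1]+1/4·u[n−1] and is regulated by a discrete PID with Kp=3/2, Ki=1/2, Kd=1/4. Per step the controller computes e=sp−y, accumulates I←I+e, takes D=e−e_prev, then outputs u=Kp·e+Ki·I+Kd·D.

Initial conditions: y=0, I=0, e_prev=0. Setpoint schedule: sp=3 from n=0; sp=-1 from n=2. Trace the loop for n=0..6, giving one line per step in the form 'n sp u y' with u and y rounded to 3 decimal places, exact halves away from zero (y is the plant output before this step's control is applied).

0 3 6.750 0.000
1 3 3.703 1.688
2 -1 -0.227 -0.087
3 -1 -0.312 -0.005
4 -1 -0.630 -0.075
5 -1 -1.026 -0.112
6 -1 -1.307 -0.189

(exact arithmetic carried between steps; '≈' marks a value shown rounded to 6 d.p. or computed from one; I and e_prev carry over from the previous line; the table rounds u and y to 3 d.p., halves away from zero)
n=0: y=0, sp=3, e=sp−y=3; I=3, D=e−e_prev=3; u=3/2·3+1/2·3+1/4·3=6.75; next y=-3/5·0+1/4·6.75=1.6875
n=1: y=1.6875, sp=3, e=sp−y=1.3125; I=4.3125, D=e−e_prev=-1.6875; u=3/2·1.3125+1/2·4.3125+1/4·(-1.6875)=3.703125; next y=-3/5·1.6875+1/4·3.703125≈-0.086719
n=2: y≈-0.086719, sp=-1, e=sp−y≈-0.913281; I≈3.399219, D=e−e_prev≈-2.225781; u=3/2·(-0.913281)+1/2·3.399219+1/4·(-2.225781)≈-0.226758; next y=-3/5·(-0.086719)+1/4·(-0.226758)≈-0.004658
n=3: y≈-0.004658, sp=-1, e=sp−y≈-0.995342; I≈2.403877, D=e−e_prev≈-0.082061; u=3/2·(-0.995342)+1/2·2.403877+1/4·(-0.082061)≈-0.311589; next y=-3/5·(-0.004658)+1/4·(-0.311589)≈-0.075102
n=4: y≈-0.075102, sp=-1, e=sp−y≈-0.924898; I≈1.478979, D=e−e_prev≈0.070444; u=3/2·(-0.924898)+1/2·1.478979+1/4·0.070444≈-0.630246; next y=-3/5·(-0.075102)+1/4·(-0.630246)≈-0.112500
n=5: y≈-0.112500, sp=-1, e=sp−y≈-0.887500; I≈0.591479, D=e−e_prev≈0.037398; u=3/2·(-0.887500)+1/2·0.591479+1/4·0.037398≈-1.026161; next y=-3/5·(-0.112500)+1/4·(-1.026161)≈-0.189040
n=6: y≈-0.189040, sp=-1, e=sp−y≈-0.810960; I≈-0.219480, D=e−e_prev≈0.076540; u=3/2·(-0.810960)+1/2·(-0.219480)+1/4·0.076540≈-1.307045; next y=-3/5·(-0.189040)+1/4·(-1.307045)≈-0.213337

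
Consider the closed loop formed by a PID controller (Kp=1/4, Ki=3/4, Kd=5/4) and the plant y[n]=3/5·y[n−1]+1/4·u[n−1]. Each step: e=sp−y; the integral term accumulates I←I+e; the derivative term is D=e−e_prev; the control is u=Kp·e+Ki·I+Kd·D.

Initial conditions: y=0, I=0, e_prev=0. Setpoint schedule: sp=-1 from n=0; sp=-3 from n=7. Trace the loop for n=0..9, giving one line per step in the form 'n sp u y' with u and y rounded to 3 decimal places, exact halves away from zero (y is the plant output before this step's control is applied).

(exact arithmetic carried between steps; '≈' marks a value shown rounded to 6 d.p. or computed from one; I and e_prev carry over from the previous line; the table rounds u and y to 3 d.p., halves away from zero)
n=0: y=0, sp=-1, e=sp−y=-1; I=-1, D=e−e_prev=-1; u=1/4·(-1)+3/4·(-1)+5/4·(-1)=-2.25; next y=3/5·0+1/4·(-2.25)=-0.5625
n=1: y=-0.5625, sp=-1, e=sp−y=-0.4375; I=-1.4375, D=e−e_prev=0.5625; u=1/4·(-0.4375)+3/4·(-1.4375)+5/4·0.5625=-0.484375; next y=3/5·(-0.5625)+1/4·(-0.484375)≈-0.458594
n=2: y≈-0.458594, sp=-1, e=sp−y≈-0.541406; I≈-1.978906, D=e−e_prev≈-0.103906; u=1/4·(-0.541406)+3/4·(-1.978906)+5/4·(-0.103906)≈-1.749414; next y=3/5·(-0.458594)+1/4·(-1.749414)≈-0.712510
n=3: y≈-0.712510, sp=-1, e=sp−y≈-0.287490; I≈-2.266396, D=e−e_prev≈0.253916; u=1/4·(-0.287490)+3/4·(-2.266396)+5/4·0.253916≈-1.454275; next y=3/5·(-0.712510)+1/4·(-1.454275)≈-0.791075
n=4: y≈-0.791075, sp=-1, e=sp−y≈-0.208925; I≈-2.475322, D=e−e_prev≈0.078565; u=1/4·(-0.208925)+3/4·(-2.475322)+5/4·0.078565≈-1.810517; next y=3/5·(-0.791075)+1/4·(-1.810517)≈-0.927274
n=5: y≈-0.927274, sp=-1, e=sp−y≈-0.072726; I≈-2.548048, D=e−e_prev≈0.136199; u=1/4·(-0.072726)+3/4·(-2.548048)+5/4·0.136199≈-1.758968; next y=3/5·(-0.927274)+1/4·(-1.758968)≈-0.996106
n=6: y≈-0.996106, sp=-1, e=sp−y≈-0.003894; I≈-2.551942, D=e−e_prev≈0.068832; u=1/4·(-0.003894)+3/4·(-2.551942)+5/4·0.068832≈-1.828889; next y=3/5·(-0.996106)+1/4·(-1.828889)≈-1.054886
n=7: y≈-1.054886, sp=-3, e=sp−y≈-1.945114; I≈-4.497055, D=e−e_prev≈-1.941220; u=1/4·(-1.945114)+3/4·(-4.497055)+5/4·(-1.941220)≈-6.285595; next y=3/5·(-1.054886)+1/4·(-6.285595)≈-2.204331
n=8: y≈-2.204331, sp=-3, e=sp−y≈-0.795669; I≈-5.292725, D=e−e_prev≈1.149444; u=1/4·(-0.795669)+3/4·(-5.292725)+5/4·1.149444≈-2.731656; next y=3/5·(-2.204331)+1/4·(-2.731656)≈-2.005512
n=9: y≈-2.005512, sp=-3, e=sp−y≈-0.994488; I≈-6.287213, D=e−e_prev≈-0.198818; u=1/4·(-0.994488)+3/4·(-6.287213)+5/4·(-0.198818)≈-5.212554; next y=3/5·(-2.005512)+1/4·(-5.212554)≈-2.506446

0 -1 -2.250 0.000
1 -1 -0.484 -0.563
2 -1 -1.749 -0.459
3 -1 -1.454 -0.713
4 -1 -1.811 -0.791
5 -1 -1.759 -0.927
6 -1 -1.829 -0.996
7 -3 -6.286 -1.055
8 -3 -2.732 -2.204
9 -3 -5.213 -2.006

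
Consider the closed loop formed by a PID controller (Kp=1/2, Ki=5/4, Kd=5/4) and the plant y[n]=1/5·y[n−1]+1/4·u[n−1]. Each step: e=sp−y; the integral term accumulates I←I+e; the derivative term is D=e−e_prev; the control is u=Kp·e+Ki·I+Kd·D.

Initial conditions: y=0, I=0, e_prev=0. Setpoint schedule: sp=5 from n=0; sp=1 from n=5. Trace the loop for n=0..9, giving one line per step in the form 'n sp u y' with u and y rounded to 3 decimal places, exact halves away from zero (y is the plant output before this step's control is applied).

0 5 15.000 0.000
1 5 3.750 3.750
2 5 16.188 1.688
3 5 9.659 4.384
4 5 17.078 3.292
5 1 0.939 4.928
6 1 14.197 1.220
7 1 1.568 3.793
8 1 9.221 1.151
9 1 1.575 2.535

(exact arithmetic carried between steps; '≈' marks a value shown rounded to 6 d.p. or computed from one; I and e_prev carry over from the previous line; the table rounds u and y to 3 d.p., halves away from zero)
n=0: y=0, sp=5, e=sp−y=5; I=5, D=e−e_prev=5; u=1/2·5+5/4·5+5/4·5=15; next y=1/5·0+1/4·15=3.75
n=1: y=3.75, sp=5, e=sp−y=1.25; I=6.25, D=e−e_prev=-3.75; u=1/2·1.25+5/4·6.25+5/4·(-3.75)=3.75; next y=1/5·3.75+1/4·3.75=1.6875
n=2: y=1.6875, sp=5, e=sp−y=3.3125; I=9.5625, D=e−e_prev=2.0625; u=1/2·3.3125+5/4·9.5625+5/4·2.0625=16.1875; next y=1/5·1.6875+1/4·16.1875=4.384375
n=3: y=4.384375, sp=5, e=sp−y=0.615625; I=10.178125, D=e−e_prev=-2.696875; u=1/2·0.615625+5/4·10.178125+5/4·(-2.696875)=9.659375; next y=1/5·4.384375+1/4·9.659375≈3.291719
n=4: y≈3.291719, sp=5, e=sp−y≈1.708281; I≈11.886406, D=e−e_prev≈1.092656; u=1/2·1.708281+5/4·11.886406+5/4·1.092656≈17.077969; next y=1/5·3.291719+1/4·17.077969≈4.927836
n=5: y≈4.927836, sp=1, e=sp−y≈-3.927836; I≈7.958570, D=e−e_prev≈-5.636117; u=1/2·(-3.927836)+5/4·7.958570+5/4·(-5.636117)≈0.939148; next y=1/5·4.927836+1/4·0.939148≈1.220354
n=6: y≈1.220354, sp=1, e=sp−y≈-0.220354; I≈7.738216, D=e−e_prev≈3.707482; u=1/2·(-0.220354)+5/4·7.738216+5/4·3.707482≈14.196945; next y=1/5·1.220354+1/4·14.196945≈3.793307
n=7: y≈3.793307, sp=1, e=sp−y≈-2.793307; I≈4.944909, D=e−e_prev≈-2.572953; u=1/2·(-2.793307)+5/4·4.944909+5/4·(-2.572953)≈1.568292; next y=1/5·3.793307+1/4·1.568292≈1.150734
n=8: y≈1.150734, sp=1, e=sp−y≈-0.150734; I≈4.794175, D=e−e_prev≈2.642573; u=1/2·(-0.150734)+5/4·4.794175+5/4·2.642573≈9.220567; next y=1/5·1.150734+1/4·9.220567≈2.535289
n=9: y≈2.535289, sp=1, e=sp−y≈-1.535289; I≈3.258886, D=e−e_prev≈-1.384554; u=1/2·(-1.535289)+5/4·3.258886+5/4·(-1.384554)≈1.575270; next y=1/5·2.535289+1/4·1.575270≈0.900875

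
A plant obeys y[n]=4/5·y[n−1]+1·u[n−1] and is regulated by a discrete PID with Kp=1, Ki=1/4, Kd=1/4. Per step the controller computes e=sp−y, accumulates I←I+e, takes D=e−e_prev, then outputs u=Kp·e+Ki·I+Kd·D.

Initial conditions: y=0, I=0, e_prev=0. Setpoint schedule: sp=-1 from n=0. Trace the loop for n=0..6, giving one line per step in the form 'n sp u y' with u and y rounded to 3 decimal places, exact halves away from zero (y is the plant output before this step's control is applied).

0 -1 -1.500 0.000
1 -1 0.750 -1.500
2 -1 -1.075 -0.450
3 -1 0.528 -1.435
4 -1 -0.832 -0.621
5 -1 0.338 -1.328
6 -1 -0.663 -0.724

(exact arithmetic carried between steps; '≈' marks a value shown rounded to 6 d.p. or computed from one; I and e_prev carry over from the previous line; the table rounds u and y to 3 d.p., halves away from zero)
n=0: y=0, sp=-1, e=sp−y=-1; I=-1, D=e−e_prev=-1; u=1·(-1)+1/4·(-1)+1/4·(-1)=-1.5; next y=4/5·0+1·(-1.5)=-1.5
n=1: y=-1.5, sp=-1, e=sp−y=0.5; I=-0.5, D=e−e_prev=1.5; u=1·0.5+1/4·(-0.5)+1/4·1.5=0.75; next y=4/5·(-1.5)+1·0.75=-0.45
n=2: y=-0.45, sp=-1, e=sp−y=-0.55; I=-1.05, D=e−e_prev=-1.05; u=1·(-0.55)+1/4·(-1.05)+1/4·(-1.05)=-1.075; next y=4/5·(-0.45)+1·(-1.075)=-1.435
n=3: y=-1.435, sp=-1, e=sp−y=0.435; I=-0.615, D=e−e_prev=0.985; u=1·0.435+1/4·(-0.615)+1/4·0.985=0.5275; next y=4/5·(-1.435)+1·0.5275=-0.6205
n=4: y=-0.6205, sp=-1, e=sp−y=-0.3795; I=-0.9945, D=e−e_prev=-0.8145; u=1·(-0.3795)+1/4·(-0.9945)+1/4·(-0.8145)=-0.83175; next y=4/5·(-0.6205)+1·(-0.83175)=-1.32815
n=5: y=-1.32815, sp=-1, e=sp−y=0.32815; I=-0.66635, D=e−e_prev=0.70765; u=1·0.32815+1/4·(-0.66635)+1/4·0.70765=0.338475; next y=4/5·(-1.32815)+1·0.338475=-0.724045
n=6: y=-0.724045, sp=-1, e=sp−y=-0.275955; I=-0.942305, D=e−e_prev=-0.604105; u=1·(-0.275955)+1/4·(-0.942305)+1/4·(-0.604105)≈-0.662558; next y=4/5·(-0.724045)+1·(-0.662558)≈-1.241794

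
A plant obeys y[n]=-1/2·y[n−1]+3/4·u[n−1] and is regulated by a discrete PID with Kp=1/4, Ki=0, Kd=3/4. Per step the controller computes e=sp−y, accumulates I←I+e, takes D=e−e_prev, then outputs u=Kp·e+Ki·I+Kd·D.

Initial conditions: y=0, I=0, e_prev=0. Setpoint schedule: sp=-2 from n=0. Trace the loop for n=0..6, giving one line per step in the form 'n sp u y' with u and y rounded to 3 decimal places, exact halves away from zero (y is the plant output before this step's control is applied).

(exact arithmetic carried between steps; '≈' marks a value shown rounded to 6 d.p. or computed from one; I and e_prev carry over from the previous line; the table rounds u and y to 3 d.p., halves away from zero)
n=0: y=0, sp=-2, e=sp−y=-2; I=-2, D=e−e_prev=-2; u=1/4·(-2)+0·(-2)+3/4·(-2)=-2; next y=-1/2·0+3/4·(-2)=-1.5
n=1: y=-1.5, sp=-2, e=sp−y=-0.5; I=-2.5, D=e−e_prev=1.5; u=1/4·(-0.5)+0·(-2.5)+3/4·1.5=1; next y=-1/2·(-1.5)+3/4·1=1.5
n=2: y=1.5, sp=-2, e=sp−y=-3.5; I=-6, D=e−e_prev=-3; u=1/4·(-3.5)+0·(-6)+3/4·(-3)=-3.125; next y=-1/2·1.5+3/4·(-3.125)=-3.09375
n=3: y=-3.09375, sp=-2, e=sp−y=1.09375; I=-4.90625, D=e−e_prev=4.59375; u=1/4·1.09375+0·(-4.90625)+3/4·4.59375=3.71875; next y=-1/2·(-3.09375)+3/4·3.71875≈4.335938
n=4: y≈4.335938, sp=-2, e=sp−y≈-6.335938; I≈-11.242188, D=e−e_prev≈-7.429688; u=1/4·(-6.335938)+0·(-11.242188)+3/4·(-7.429688)≈-7.15625; next y=-1/2·4.335938+3/4·(-7.15625)≈-7.535156
n=5: y≈-7.535156, sp=-2, e=sp−y≈5.535156; I≈-5.707031, D=e−e_prev≈11.871094; u=1/4·5.535156+0·(-5.707031)+3/4·11.871094≈10.287109; next y=-1/2·(-7.535156)+3/4·10.287109≈11.482910
n=6: y≈11.482910, sp=-2, e=sp−y≈-13.482910; I≈-19.189941, D=e−e_prev≈-19.018066; u=1/4·(-13.482910)+0·(-19.189941)+3/4·(-19.018066)≈-17.634277; next y=-1/2·11.482910+3/4·(-17.634277)≈-18.967163

0 -2 -2.000 0.000
1 -2 1.000 -1.500
2 -2 -3.125 1.500
3 -2 3.719 -3.094
4 -2 -7.156 4.336
5 -2 10.287 -7.535
6 -2 -17.634 11.483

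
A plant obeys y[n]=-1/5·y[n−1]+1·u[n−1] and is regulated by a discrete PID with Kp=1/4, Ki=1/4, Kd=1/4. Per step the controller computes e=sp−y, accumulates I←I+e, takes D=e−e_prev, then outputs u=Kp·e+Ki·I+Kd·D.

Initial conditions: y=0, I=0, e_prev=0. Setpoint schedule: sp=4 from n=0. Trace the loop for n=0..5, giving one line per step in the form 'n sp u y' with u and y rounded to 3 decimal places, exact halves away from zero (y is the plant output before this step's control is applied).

0 4 3.000 0.000
1 4 0.750 3.000
2 4 3.888 0.150
3 4 1.357 3.858
4 4 4.773 0.585
5 4 1.756 4.656

(exact arithmetic carried between steps; '≈' marks a value shown rounded to 6 d.p. or computed from one; I and e_prev carry over from the previous line; the table rounds u and y to 3 d.p., halves away from zero)
n=0: y=0, sp=4, e=sp−y=4; I=4, D=e−e_prev=4; u=1/4·4+1/4·4+1/4·4=3; next y=-1/5·0+1·3=3
n=1: y=3, sp=4, e=sp−y=1; I=5, D=e−e_prev=-3; u=1/4·1+1/4·5+1/4·(-3)=0.75; next y=-1/5·3+1·0.75=0.15
n=2: y=0.15, sp=4, e=sp−y=3.85; I=8.85, D=e−e_prev=2.85; u=1/4·3.85+1/4·8.85+1/4·2.85=3.8875; next y=-1/5·0.15+1·3.8875=3.8575
n=3: y=3.8575, sp=4, e=sp−y=0.1425; I=8.9925, D=e−e_prev=-3.7075; u=1/4·0.1425+1/4·8.9925+1/4·(-3.7075)=1.356875; next y=-1/5·3.8575+1·1.356875=0.585375
n=4: y=0.585375, sp=4, e=sp−y=3.414625; I=12.407125, D=e−e_prev=3.272125; u=1/4·3.414625+1/4·12.407125+1/4·3.272125≈4.773469; next y=-1/5·0.585375+1·4.773469≈4.656394
n=5: y≈4.656394, sp=4, e=sp−y≈-0.656394; I≈11.750731, D=e−e_prev≈-4.071019; u=1/4·(-0.656394)+1/4·11.750731+1/4·(-4.071019)≈1.755830; next y=-1/5·4.656394+1·1.755830≈0.824551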